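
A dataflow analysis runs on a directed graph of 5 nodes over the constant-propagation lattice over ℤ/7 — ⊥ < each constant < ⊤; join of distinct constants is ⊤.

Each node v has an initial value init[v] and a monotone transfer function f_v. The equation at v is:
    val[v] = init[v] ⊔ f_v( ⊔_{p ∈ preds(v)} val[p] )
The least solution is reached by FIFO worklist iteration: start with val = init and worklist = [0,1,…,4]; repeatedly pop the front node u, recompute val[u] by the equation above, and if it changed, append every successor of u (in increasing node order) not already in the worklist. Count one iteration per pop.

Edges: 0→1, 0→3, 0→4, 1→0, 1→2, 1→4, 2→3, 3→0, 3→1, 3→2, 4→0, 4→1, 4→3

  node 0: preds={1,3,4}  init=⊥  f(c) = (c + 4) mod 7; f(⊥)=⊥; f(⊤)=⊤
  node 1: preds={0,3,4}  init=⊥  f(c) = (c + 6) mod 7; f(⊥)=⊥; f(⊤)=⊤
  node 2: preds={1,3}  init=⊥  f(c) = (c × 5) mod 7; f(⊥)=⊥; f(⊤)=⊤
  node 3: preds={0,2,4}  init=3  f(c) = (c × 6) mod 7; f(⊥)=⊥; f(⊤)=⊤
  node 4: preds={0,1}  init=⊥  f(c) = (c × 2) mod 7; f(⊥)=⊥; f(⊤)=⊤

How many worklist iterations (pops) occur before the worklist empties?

Iteration log — 10 steps:
  step 1. node 0  ⊔preds=3  new=0  old=⊥  +wl: 
  step 2. node 1  ⊔preds=⊤  new=⊤  old=⊥  +wl: 0
  step 3. node 2  ⊔preds=⊤  new=⊤  old=⊥  +wl: 
  step 4. node 3  ⊔preds=⊤  new=⊤  old=3  +wl: 1,2
  step 5. node 4  ⊔preds=⊤  new=⊤  old=⊥  +wl: 3
  step 6. node 0  ⊔preds=⊤  new=⊤  old=0  +wl: 4
  step 7. node 1  ⊔preds=⊤  new=⊤  stable
  step 8. node 2  ⊔preds=⊤  new=⊤  stable
  step 9. node 3  ⊔preds=⊤  new=⊤  stable
  step 10. node 4  ⊔preds=⊤  new=⊤  stable

Least fixpoint reached:
  node 0: ⊤
  node 1: ⊤
  node 2: ⊤
  node 3: ⊤
  node 4: ⊤

10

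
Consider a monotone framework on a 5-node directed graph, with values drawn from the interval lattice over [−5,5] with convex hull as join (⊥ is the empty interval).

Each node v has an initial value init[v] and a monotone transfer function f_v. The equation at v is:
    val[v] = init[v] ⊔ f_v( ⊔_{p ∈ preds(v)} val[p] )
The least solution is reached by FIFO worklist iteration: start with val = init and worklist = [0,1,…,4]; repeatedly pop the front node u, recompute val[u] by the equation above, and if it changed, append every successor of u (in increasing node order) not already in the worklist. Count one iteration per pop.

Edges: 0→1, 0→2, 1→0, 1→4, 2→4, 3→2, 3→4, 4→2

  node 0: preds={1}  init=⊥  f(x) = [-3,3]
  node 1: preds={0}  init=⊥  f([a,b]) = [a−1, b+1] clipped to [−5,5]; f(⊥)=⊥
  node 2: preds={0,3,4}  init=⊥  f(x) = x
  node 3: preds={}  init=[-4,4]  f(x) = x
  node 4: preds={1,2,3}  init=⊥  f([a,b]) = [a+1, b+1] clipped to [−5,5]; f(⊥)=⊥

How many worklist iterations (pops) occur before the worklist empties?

8

Worklist (8 pops):
  #1 pop 0: in=⊥ → [-3,3] (was ⊥); enqueue []
  #2 pop 1: in=[-3,3] → [-4,4] (was ⊥); enqueue [0]
  #3 pop 2: in=[-4,4] → [-4,4] (was ⊥); enqueue []
  #4 pop 3: in=⊥ → [-4,4] (no change)
  #5 pop 4: in=[-4,4] → [-3,5] (was ⊥); enqueue [2]
  #6 pop 0: in=[-4,4] → [-3,3] (no change)
  #7 pop 2: in=[-4,5] → [-4,5] (was [-4,4]); enqueue [4]
  #8 pop 4: in=[-4,5] → [-3,5] (no change)

Fixpoint:
  val[0] = [-3,3]
  val[1] = [-4,4]
  val[2] = [-4,5]
  val[3] = [-4,4]
  val[4] = [-3,5]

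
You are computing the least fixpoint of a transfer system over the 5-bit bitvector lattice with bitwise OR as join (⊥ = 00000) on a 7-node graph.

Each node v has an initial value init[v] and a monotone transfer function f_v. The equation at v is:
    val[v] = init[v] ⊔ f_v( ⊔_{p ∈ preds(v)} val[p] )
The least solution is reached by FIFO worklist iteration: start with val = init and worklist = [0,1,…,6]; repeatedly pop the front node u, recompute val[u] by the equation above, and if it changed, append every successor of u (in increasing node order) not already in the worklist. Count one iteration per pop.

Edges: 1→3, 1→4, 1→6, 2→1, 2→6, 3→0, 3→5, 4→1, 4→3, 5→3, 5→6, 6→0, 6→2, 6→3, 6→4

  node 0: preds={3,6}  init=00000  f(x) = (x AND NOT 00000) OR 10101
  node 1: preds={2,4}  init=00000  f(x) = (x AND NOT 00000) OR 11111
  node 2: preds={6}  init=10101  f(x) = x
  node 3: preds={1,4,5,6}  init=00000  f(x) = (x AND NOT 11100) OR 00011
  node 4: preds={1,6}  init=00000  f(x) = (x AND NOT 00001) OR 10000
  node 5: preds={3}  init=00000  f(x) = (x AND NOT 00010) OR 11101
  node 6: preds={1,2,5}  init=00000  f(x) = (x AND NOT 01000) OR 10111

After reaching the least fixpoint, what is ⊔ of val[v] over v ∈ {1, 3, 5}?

11111

Trace (14 dequeues):
  [1] u=0 | in 00000 | out 10101 | prev 00000 | push {}
  [2] u=1 | in 10101 | out 11111 | prev 00000 | push {}
  [3] u=2 | in 00000 | out 10101 | ==
  [4] u=3 | in 11111 | out 00011 | prev 00000 | push {0}
  [5] u=4 | in 11111 | out 11110 | prev 00000 | push {1,3}
  [6] u=5 | in 00011 | out 11101 | prev 00000 | push {}
  [7] u=6 | in 11111 | out 10111 | prev 00000 | push {2,4}
  [8] u=0 | in 10111 | out 10111 | prev 10101 | push {}
  [9] u=1 | in 11111 | out 11111 | ==
  [10] u=3 | in 11111 | out 00011 | ==
  [11] u=2 | in 10111 | out 10111 | prev 10101 | push {1,6}
  [12] u=4 | in 11111 | out 11110 | ==
  [13] u=1 | in 11111 | out 11111 | ==
  [14] u=6 | in 11111 | out 10111 | ==

Converged values:
  [0] 10111
  [1] 11111
  [2] 10111
  [3] 00011
  [4] 11110
  [5] 11101
  [6] 10111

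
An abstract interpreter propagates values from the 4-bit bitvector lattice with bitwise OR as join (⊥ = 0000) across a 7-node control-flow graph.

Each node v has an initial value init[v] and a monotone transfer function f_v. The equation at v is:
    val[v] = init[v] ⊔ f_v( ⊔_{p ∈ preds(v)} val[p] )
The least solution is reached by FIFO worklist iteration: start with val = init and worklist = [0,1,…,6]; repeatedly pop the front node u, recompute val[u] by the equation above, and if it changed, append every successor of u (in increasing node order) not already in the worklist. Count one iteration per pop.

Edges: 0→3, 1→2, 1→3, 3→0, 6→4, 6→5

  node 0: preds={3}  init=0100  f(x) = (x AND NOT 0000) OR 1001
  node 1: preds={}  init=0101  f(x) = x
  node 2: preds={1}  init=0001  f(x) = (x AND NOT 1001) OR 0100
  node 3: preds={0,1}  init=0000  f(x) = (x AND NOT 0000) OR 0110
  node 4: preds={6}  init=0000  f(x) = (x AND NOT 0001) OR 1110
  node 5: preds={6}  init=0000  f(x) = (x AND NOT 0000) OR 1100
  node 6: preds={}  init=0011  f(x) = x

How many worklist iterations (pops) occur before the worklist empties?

9

Trace (9 dequeues):
  [1] u=0 | in 0000 | out 1101 | prev 0100 | push {}
  [2] u=1 | in 0000 | out 0101 | ==
  [3] u=2 | in 0101 | out 0101 | prev 0001 | push {}
  [4] u=3 | in 1101 | out 1111 | prev 0000 | push {0}
  [5] u=4 | in 0011 | out 1110 | prev 0000 | push {}
  [6] u=5 | in 0011 | out 1111 | prev 0000 | push {}
  [7] u=6 | in 0000 | out 0011 | ==
  [8] u=0 | in 1111 | out 1111 | prev 1101 | push {3}
  [9] u=3 | in 1111 | out 1111 | ==

Converged values:
  [0] 1111
  [1] 0101
  [2] 0101
  [3] 1111
  [4] 1110
  [5] 1111
  [6] 0011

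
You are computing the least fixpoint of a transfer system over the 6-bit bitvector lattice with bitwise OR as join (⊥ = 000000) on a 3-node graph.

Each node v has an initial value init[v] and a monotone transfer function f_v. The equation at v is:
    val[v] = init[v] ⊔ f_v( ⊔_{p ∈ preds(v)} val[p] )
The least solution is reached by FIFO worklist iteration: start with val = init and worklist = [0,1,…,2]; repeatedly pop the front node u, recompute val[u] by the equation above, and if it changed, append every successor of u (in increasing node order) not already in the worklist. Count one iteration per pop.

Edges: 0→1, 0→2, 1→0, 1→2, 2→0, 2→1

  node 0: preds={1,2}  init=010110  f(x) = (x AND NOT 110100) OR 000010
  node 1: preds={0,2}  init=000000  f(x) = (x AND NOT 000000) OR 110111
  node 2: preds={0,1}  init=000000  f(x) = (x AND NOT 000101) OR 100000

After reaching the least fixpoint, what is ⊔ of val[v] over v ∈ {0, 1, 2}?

Trace (6 dequeues):
  [1] u=0 | in 000000 | out 010110 | ==
  [2] u=1 | in 010110 | out 110111 | prev 000000 | push {0}
  [3] u=2 | in 110111 | out 110010 | prev 000000 | push {1}
  [4] u=0 | in 110111 | out 010111 | prev 010110 | push {2}
  [5] u=1 | in 110111 | out 110111 | ==
  [6] u=2 | in 110111 | out 110010 | ==

Converged values:
  [0] 010111
  [1] 110111
  [2] 110010

110111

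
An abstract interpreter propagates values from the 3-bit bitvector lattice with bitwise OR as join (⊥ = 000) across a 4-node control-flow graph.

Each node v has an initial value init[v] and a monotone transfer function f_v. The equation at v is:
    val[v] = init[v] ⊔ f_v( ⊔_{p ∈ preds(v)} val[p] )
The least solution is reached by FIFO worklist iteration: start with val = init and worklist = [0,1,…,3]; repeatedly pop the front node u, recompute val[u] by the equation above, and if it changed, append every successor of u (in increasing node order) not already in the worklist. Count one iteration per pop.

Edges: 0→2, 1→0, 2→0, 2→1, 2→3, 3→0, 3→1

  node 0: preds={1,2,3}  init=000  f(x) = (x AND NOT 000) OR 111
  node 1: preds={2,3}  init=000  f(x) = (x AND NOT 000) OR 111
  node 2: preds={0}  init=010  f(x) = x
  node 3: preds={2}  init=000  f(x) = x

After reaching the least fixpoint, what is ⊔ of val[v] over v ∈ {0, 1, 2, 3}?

111

Iteration log — 6 steps:
  step 1. node 0  ⊔preds=010  new=111  old=000  +wl: 
  step 2. node 1  ⊔preds=010  new=111  old=000  +wl: 0
  step 3. node 2  ⊔preds=111  new=111  old=010  +wl: 1
  step 4. node 3  ⊔preds=111  new=111  old=000  +wl: 
  step 5. node 0  ⊔preds=111  new=111  stable
  step 6. node 1  ⊔preds=111  new=111  stable

Least fixpoint reached:
  node 0: 111
  node 1: 111
  node 2: 111
  node 3: 111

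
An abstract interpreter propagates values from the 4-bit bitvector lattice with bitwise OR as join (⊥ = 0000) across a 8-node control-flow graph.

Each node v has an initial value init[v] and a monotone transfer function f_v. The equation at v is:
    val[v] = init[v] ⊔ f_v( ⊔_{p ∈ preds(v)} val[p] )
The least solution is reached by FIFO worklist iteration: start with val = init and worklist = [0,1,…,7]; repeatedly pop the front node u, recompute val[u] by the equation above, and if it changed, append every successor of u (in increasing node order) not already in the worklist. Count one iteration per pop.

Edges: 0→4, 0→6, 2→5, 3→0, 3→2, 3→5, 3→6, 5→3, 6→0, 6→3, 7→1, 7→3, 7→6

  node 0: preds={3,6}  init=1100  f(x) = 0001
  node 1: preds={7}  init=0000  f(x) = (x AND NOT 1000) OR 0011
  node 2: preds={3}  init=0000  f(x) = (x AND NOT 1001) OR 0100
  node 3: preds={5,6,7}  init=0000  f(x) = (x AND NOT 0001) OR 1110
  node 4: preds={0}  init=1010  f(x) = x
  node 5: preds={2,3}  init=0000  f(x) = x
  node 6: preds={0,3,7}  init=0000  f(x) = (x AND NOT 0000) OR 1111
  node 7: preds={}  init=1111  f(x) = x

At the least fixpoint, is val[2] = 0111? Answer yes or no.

Iteration log — 12 steps:
  step 1. node 0  ⊔preds=0000  new=1101  old=1100  +wl: 
  step 2. node 1  ⊔preds=1111  new=0111  old=0000  +wl: 
  step 3. node 2  ⊔preds=0000  new=0100  old=0000  +wl: 
  step 4. node 3  ⊔preds=1111  new=1110  old=0000  +wl: 0,2
  step 5. node 4  ⊔preds=1101  new=1111  old=1010  +wl: 
  step 6. node 5  ⊔preds=1110  new=1110  old=0000  +wl: 3
  step 7. node 6  ⊔preds=1111  new=1111  old=0000  +wl: 
  step 8. node 7  ⊔preds=0000  new=1111  stable
  step 9. node 0  ⊔preds=1111  new=1101  stable
  step 10. node 2  ⊔preds=1110  new=0110  old=0100  +wl: 5
  step 11. node 3  ⊔preds=1111  new=1110  stable
  step 12. node 5  ⊔preds=1110  new=1110  stable

Least fixpoint reached:
  node 0: 1101
  node 1: 0111
  node 2: 0110
  node 3: 1110
  node 4: 1111
  node 5: 1110
  node 6: 1111
  node 7: 1111

no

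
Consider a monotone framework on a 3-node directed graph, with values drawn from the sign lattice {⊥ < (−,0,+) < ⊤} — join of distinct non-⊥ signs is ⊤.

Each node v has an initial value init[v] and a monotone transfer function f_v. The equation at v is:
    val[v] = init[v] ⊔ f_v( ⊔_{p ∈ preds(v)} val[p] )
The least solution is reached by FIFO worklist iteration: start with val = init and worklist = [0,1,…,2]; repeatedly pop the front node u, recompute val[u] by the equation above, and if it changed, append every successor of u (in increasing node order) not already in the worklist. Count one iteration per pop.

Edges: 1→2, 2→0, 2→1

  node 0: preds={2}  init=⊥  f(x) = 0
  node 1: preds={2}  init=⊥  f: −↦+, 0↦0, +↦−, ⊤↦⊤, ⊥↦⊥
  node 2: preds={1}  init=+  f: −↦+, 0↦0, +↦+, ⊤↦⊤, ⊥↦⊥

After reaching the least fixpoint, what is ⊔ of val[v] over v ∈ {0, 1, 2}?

⊤

Trace (3 dequeues):
  [1] u=0 | in + | out 0 | prev ⊥ | push {}
  [2] u=1 | in + | out − | prev ⊥ | push {}
  [3] u=2 | in − | out + | ==

Converged values:
  [0] 0
  [1] −
  [2] +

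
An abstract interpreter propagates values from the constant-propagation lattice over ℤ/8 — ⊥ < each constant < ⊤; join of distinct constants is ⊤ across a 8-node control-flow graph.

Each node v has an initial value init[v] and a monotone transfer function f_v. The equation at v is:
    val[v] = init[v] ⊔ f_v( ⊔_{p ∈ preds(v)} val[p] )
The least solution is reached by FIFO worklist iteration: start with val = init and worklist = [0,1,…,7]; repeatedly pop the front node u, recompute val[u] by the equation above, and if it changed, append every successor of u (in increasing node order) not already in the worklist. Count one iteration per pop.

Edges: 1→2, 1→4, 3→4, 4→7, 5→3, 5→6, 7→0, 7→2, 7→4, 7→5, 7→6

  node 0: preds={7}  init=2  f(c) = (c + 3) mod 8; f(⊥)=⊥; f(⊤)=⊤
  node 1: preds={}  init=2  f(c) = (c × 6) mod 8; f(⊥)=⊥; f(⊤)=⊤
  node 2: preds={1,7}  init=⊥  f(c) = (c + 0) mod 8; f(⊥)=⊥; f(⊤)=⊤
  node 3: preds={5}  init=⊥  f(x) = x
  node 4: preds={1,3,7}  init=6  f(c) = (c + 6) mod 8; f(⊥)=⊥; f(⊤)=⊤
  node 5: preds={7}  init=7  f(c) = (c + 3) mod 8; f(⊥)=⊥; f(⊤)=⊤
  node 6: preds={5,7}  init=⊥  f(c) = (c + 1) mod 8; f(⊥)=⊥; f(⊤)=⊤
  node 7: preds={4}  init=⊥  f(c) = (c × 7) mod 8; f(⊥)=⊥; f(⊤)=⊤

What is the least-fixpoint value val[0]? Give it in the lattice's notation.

Worklist (15 pops):
  #1 pop 0: in=⊥ → 2 (no change)
  #2 pop 1: in=⊥ → 2 (no change)
  #3 pop 2: in=2 → 2 (was ⊥); enqueue []
  #4 pop 3: in=7 → 7 (was ⊥); enqueue []
  #5 pop 4: in=⊤ → ⊤ (was 6); enqueue []
  #6 pop 5: in=⊥ → 7 (no change)
  #7 pop 6: in=7 → 0 (was ⊥); enqueue []
  #8 pop 7: in=⊤ → ⊤ (was ⊥); enqueue [0,2,4,5,6]
  #9 pop 0: in=⊤ → ⊤ (was 2); enqueue []
  #10 pop 2: in=⊤ → ⊤ (was 2); enqueue []
  #11 pop 4: in=⊤ → ⊤ (no change)
  #12 pop 5: in=⊤ → ⊤ (was 7); enqueue [3]
  #13 pop 6: in=⊤ → ⊤ (was 0); enqueue []
  #14 pop 3: in=⊤ → ⊤ (was 7); enqueue [4]
  #15 pop 4: in=⊤ → ⊤ (no change)

Fixpoint:
  val[0] = ⊤
  val[1] = 2
  val[2] = ⊤
  val[3] = ⊤
  val[4] = ⊤
  val[5] = ⊤
  val[6] = ⊤
  val[7] = ⊤

⊤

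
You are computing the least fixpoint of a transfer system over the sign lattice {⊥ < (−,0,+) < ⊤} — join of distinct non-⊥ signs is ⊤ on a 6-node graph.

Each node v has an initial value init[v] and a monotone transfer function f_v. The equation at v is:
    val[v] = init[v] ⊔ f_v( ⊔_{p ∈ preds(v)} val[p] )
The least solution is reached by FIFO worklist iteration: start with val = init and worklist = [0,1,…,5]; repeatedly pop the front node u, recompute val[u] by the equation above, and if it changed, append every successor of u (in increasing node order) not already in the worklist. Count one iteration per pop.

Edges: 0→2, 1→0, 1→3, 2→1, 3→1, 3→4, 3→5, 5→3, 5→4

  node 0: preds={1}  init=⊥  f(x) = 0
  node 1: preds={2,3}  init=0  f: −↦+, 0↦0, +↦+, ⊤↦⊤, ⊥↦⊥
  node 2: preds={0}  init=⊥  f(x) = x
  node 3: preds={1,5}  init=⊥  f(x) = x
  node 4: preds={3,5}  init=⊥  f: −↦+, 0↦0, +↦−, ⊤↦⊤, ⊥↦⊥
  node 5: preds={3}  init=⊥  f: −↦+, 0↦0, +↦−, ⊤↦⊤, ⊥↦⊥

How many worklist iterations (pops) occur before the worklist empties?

9

Trace (9 dequeues):
  [1] u=0 | in 0 | out 0 | prev ⊥ | push {}
  [2] u=1 | in ⊥ | out 0 | ==
  [3] u=2 | in 0 | out 0 | prev ⊥ | push {1}
  [4] u=3 | in 0 | out 0 | prev ⊥ | push {}
  [5] u=4 | in 0 | out 0 | prev ⊥ | push {}
  [6] u=5 | in 0 | out 0 | prev ⊥ | push {3,4}
  [7] u=1 | in 0 | out 0 | ==
  [8] u=3 | in 0 | out 0 | ==
  [9] u=4 | in 0 | out 0 | ==

Converged values:
  [0] 0
  [1] 0
  [2] 0
  [3] 0
  [4] 0
  [5] 0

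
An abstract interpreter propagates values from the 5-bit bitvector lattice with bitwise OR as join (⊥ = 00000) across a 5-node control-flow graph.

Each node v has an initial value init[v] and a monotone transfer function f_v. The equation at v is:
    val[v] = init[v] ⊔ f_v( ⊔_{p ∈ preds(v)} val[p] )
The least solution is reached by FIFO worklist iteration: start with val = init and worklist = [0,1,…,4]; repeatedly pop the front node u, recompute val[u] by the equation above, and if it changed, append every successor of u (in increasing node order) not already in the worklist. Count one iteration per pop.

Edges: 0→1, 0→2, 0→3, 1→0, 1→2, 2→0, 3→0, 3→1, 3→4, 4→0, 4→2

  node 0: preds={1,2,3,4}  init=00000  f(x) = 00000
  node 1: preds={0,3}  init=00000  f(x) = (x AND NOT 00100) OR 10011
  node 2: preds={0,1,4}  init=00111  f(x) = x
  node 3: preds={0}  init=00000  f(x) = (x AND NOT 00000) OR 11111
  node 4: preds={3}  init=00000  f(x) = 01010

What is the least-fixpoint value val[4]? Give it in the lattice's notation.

01010

Worklist (9 pops):
  #1 pop 0: in=00111 → 00000 (no change)
  #2 pop 1: in=00000 → 10011 (was 00000); enqueue [0]
  #3 pop 2: in=10011 → 10111 (was 00111); enqueue []
  #4 pop 3: in=00000 → 11111 (was 00000); enqueue [1]
  #5 pop 4: in=11111 → 01010 (was 00000); enqueue [2]
  #6 pop 0: in=11111 → 00000 (no change)
  #7 pop 1: in=11111 → 11011 (was 10011); enqueue [0]
  #8 pop 2: in=11011 → 11111 (was 10111); enqueue []
  #9 pop 0: in=11111 → 00000 (no change)

Fixpoint:
  val[0] = 00000
  val[1] = 11011
  val[2] = 11111
  val[3] = 11111
  val[4] = 01010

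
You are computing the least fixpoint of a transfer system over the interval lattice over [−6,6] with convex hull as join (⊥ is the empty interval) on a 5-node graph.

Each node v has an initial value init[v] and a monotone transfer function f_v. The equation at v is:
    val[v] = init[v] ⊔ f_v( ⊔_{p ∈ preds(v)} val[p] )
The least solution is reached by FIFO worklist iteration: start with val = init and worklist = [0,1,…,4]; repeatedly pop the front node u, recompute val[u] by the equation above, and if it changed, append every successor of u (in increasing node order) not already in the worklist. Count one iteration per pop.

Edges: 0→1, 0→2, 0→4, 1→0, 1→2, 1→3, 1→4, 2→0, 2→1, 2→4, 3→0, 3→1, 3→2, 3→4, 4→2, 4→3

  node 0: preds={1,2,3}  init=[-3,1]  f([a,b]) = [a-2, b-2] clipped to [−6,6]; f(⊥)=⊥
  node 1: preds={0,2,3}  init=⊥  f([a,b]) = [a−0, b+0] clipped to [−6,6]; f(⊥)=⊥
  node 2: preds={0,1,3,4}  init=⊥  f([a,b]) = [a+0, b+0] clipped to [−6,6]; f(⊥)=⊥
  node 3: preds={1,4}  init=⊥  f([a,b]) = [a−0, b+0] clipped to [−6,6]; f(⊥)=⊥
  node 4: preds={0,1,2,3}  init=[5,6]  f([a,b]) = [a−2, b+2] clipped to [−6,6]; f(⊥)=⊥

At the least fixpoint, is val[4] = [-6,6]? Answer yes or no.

yes

Trace (18 dequeues):
  [1] u=0 | in ⊥ | out [-3,1] | ==
  [2] u=1 | in [-3,1] | out [-3,1] | prev ⊥ | push {0}
  [3] u=2 | in [-3,6] | out [-3,6] | prev ⊥ | push {1}
  [4] u=3 | in [-3,6] | out [-3,6] | prev ⊥ | push {2}
  [5] u=4 | in [-3,6] | out [-5,6] | prev [5,6] | push {3}
  [6] u=0 | in [-3,6] | out [-5,4] | prev [-3,1] | push {4}
  [7] u=1 | in [-5,6] | out [-5,6] | prev [-3,1] | push {0}
  [8] u=2 | in [-5,6] | out [-5,6] | prev [-3,6] | push {1}
  [9] u=3 | in [-5,6] | out [-5,6] | prev [-3,6] | push {2}
  [10] u=4 | in [-5,6] | out [-6,6] | prev [-5,6] | push {3}
  [11] u=0 | in [-5,6] | out [-6,4] | prev [-5,4] | push {4}
  [12] u=1 | in [-6,6] | out [-6,6] | prev [-5,6] | push {0}
  [13] u=2 | in [-6,6] | out [-6,6] | prev [-5,6] | push {1}
  [14] u=3 | in [-6,6] | out [-6,6] | prev [-5,6] | push {2}
  [15] u=4 | in [-6,6] | out [-6,6] | ==
  [16] u=0 | in [-6,6] | out [-6,4] | ==
  [17] u=1 | in [-6,6] | out [-6,6] | ==
  [18] u=2 | in [-6,6] | out [-6,6] | ==

Converged values:
  [0] [-6,4]
  [1] [-6,6]
  [2] [-6,6]
  [3] [-6,6]
  [4] [-6,6]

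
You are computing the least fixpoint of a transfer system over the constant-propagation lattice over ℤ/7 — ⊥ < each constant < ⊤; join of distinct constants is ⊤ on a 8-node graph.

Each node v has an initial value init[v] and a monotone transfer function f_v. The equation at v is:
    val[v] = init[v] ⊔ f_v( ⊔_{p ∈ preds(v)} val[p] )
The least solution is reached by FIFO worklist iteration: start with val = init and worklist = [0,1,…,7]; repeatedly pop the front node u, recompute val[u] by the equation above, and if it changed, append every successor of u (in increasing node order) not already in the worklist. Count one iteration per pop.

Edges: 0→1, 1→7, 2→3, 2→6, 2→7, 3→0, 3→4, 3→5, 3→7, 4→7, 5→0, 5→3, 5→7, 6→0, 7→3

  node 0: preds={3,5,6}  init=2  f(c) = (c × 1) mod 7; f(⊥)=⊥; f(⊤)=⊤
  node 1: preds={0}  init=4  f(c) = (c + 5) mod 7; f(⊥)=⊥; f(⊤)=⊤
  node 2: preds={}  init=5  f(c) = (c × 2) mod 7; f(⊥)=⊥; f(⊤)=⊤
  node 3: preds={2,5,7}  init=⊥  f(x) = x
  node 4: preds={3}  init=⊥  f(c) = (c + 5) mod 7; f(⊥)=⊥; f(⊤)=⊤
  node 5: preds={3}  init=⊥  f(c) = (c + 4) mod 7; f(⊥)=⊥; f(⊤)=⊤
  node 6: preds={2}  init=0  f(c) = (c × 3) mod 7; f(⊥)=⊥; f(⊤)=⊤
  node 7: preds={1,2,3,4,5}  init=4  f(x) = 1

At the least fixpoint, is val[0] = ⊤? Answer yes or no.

yes

Trace (10 dequeues):
  [1] u=0 | in 0 | out ⊤ | prev 2 | push {}
  [2] u=1 | in ⊤ | out ⊤ | prev 4 | push {}
  [3] u=2 | in ⊥ | out 5 | ==
  [4] u=3 | in ⊤ | out ⊤ | prev ⊥ | push {0}
  [5] u=4 | in ⊤ | out ⊤ | prev ⊥ | push {}
  [6] u=5 | in ⊤ | out ⊤ | prev ⊥ | push {3}
  [7] u=6 | in 5 | out ⊤ | prev 0 | push {}
  [8] u=7 | in ⊤ | out ⊤ | prev 4 | push {}
  [9] u=0 | in ⊤ | out ⊤ | ==
  [10] u=3 | in ⊤ | out ⊤ | ==

Converged values:
  [0] ⊤
  [1] ⊤
  [2] 5
  [3] ⊤
  [4] ⊤
  [5] ⊤
  [6] ⊤
  [7] ⊤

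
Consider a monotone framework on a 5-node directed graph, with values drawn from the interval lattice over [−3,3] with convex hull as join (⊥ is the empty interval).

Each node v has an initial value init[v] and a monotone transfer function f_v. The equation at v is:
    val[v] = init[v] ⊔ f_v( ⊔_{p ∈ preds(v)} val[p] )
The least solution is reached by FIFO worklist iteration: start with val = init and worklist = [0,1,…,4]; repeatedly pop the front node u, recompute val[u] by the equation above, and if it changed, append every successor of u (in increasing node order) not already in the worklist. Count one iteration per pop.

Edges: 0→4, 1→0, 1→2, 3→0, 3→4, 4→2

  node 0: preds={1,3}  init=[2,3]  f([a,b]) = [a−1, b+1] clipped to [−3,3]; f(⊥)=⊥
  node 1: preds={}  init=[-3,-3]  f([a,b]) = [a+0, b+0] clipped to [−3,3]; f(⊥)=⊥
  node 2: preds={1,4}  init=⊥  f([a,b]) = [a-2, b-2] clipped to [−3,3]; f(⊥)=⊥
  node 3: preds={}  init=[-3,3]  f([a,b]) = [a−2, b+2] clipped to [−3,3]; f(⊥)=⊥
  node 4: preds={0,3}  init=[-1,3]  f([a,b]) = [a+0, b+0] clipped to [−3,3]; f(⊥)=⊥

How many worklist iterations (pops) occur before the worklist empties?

6

Trace (6 dequeues):
  [1] u=0 | in [-3,3] | out [-3,3] | prev [2,3] | push {}
  [2] u=1 | in ⊥ | out [-3,-3] | ==
  [3] u=2 | in [-3,3] | out [-3,1] | prev ⊥ | push {}
  [4] u=3 | in ⊥ | out [-3,3] | ==
  [5] u=4 | in [-3,3] | out [-3,3] | prev [-1,3] | push {2}
  [6] u=2 | in [-3,3] | out [-3,1] | ==

Converged values:
  [0] [-3,3]
  [1] [-3,-3]
  [2] [-3,1]
  [3] [-3,3]
  [4] [-3,3]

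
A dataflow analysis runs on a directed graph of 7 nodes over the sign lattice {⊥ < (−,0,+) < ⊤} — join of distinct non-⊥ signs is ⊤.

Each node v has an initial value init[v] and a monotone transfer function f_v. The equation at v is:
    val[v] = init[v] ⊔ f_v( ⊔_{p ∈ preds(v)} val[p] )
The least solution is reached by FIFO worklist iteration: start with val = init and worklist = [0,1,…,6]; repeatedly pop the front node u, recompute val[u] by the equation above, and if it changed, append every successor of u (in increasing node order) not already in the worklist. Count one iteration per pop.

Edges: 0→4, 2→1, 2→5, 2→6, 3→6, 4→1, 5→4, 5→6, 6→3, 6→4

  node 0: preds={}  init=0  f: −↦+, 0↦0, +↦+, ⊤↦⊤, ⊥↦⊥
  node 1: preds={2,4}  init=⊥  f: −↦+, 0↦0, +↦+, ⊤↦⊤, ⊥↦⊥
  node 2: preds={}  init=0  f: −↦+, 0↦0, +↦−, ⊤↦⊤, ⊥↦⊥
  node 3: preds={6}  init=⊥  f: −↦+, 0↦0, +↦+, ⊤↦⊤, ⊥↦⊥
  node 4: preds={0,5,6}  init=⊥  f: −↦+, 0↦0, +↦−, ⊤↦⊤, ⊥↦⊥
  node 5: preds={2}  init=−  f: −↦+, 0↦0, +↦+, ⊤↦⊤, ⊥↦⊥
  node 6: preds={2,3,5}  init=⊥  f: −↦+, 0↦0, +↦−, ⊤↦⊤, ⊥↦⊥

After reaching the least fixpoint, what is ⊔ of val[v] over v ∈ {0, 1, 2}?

Iteration log — 11 steps:
  step 1. node 0  ⊔preds=⊥  new=0  stable
  step 2. node 1  ⊔preds=0  new=0  old=⊥  +wl: 
  step 3. node 2  ⊔preds=⊥  new=0  stable
  step 4. node 3  ⊔preds=⊥  new=⊥  stable
  step 5. node 4  ⊔preds=⊤  new=⊤  old=⊥  +wl: 1
  step 6. node 5  ⊔preds=0  new=⊤  old=−  +wl: 4
  step 7. node 6  ⊔preds=⊤  new=⊤  old=⊥  +wl: 3
  step 8. node 1  ⊔preds=⊤  new=⊤  old=0  +wl: 
  step 9. node 4  ⊔preds=⊤  new=⊤  stable
  step 10. node 3  ⊔preds=⊤  new=⊤  old=⊥  +wl: 6
  step 11. node 6  ⊔preds=⊤  new=⊤  stable

Least fixpoint reached:
  node 0: 0
  node 1: ⊤
  node 2: 0
  node 3: ⊤
  node 4: ⊤
  node 5: ⊤
  node 6: ⊤

⊤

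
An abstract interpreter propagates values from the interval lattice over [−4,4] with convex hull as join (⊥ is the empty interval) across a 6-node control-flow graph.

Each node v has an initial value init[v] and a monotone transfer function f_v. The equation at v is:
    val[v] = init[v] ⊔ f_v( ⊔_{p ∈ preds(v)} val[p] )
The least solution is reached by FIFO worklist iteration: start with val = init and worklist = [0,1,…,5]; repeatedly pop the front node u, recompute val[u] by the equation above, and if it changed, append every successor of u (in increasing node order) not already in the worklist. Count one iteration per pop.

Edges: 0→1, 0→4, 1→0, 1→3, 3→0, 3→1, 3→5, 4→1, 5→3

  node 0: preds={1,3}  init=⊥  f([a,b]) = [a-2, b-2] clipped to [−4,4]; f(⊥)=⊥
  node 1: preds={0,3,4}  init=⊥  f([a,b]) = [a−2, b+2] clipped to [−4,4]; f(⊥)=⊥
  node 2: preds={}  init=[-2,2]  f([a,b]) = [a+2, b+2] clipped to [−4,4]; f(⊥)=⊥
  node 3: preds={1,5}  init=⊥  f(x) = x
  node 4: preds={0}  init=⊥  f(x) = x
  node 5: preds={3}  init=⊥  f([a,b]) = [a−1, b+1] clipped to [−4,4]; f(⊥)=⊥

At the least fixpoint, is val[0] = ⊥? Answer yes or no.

yes

Trace (6 dequeues):
  [1] u=0 | in ⊥ | out ⊥ | ==
  [2] u=1 | in ⊥ | out ⊥ | ==
  [3] u=2 | in ⊥ | out [-2,2] | ==
  [4] u=3 | in ⊥ | out ⊥ | ==
  [5] u=4 | in ⊥ | out ⊥ | ==
  [6] u=5 | in ⊥ | out ⊥ | ==

Converged values:
  [0] ⊥
  [1] ⊥
  [2] [-2,2]
  [3] ⊥
  [4] ⊥
  [5] ⊥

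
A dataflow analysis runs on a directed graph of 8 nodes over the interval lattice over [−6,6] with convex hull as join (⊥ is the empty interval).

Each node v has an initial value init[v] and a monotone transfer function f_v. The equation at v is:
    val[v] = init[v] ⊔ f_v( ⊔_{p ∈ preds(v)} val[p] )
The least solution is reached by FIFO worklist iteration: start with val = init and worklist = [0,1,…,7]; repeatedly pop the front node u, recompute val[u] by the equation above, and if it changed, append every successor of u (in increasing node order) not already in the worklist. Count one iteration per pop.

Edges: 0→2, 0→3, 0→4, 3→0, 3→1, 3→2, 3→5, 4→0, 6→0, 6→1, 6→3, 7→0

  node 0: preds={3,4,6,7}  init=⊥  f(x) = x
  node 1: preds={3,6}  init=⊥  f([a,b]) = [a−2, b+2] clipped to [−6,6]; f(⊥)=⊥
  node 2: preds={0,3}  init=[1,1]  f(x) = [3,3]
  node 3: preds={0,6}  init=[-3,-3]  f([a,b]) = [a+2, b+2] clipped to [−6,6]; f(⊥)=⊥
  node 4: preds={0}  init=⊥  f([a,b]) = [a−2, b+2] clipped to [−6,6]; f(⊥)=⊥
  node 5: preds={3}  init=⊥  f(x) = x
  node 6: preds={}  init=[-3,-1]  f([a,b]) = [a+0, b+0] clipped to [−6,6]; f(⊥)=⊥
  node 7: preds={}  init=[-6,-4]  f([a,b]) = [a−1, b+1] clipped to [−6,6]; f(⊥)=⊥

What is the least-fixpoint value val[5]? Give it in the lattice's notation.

[-4,6]

Iteration log — 31 steps:
  step 1. node 0  ⊔preds=[-6,-1]  new=[-6,-1]  old=⊥  +wl: 
  step 2. node 1  ⊔preds=[-3,-1]  new=[-5,1]  old=⊥  +wl: 
  step 3. node 2  ⊔preds=[-6,-1]  new=[1,3]  old=[1,1]  +wl: 
  step 4. node 3  ⊔preds=[-6,-1]  new=[-4,1]  old=[-3,-3]  +wl: 0,1,2
  step 5. node 4  ⊔preds=[-6,-1]  new=[-6,1]  old=⊥  +wl: 
  step 6. node 5  ⊔preds=[-4,1]  new=[-4,1]  old=⊥  +wl: 
  step 7. node 6  ⊔preds=⊥  new=[-3,-1]  stable
  step 8. node 7  ⊔preds=⊥  new=[-6,-4]  stable
  step 9. node 0  ⊔preds=[-6,1]  new=[-6,1]  old=[-6,-1]  +wl: 3,4
  step 10. node 1  ⊔preds=[-4,1]  new=[-6,3]  old=[-5,1]  +wl: 
  step 11. node 2  ⊔preds=[-6,1]  new=[1,3]  stable
  step 12. node 3  ⊔preds=[-6,1]  new=[-4,3]  old=[-4,1]  +wl: 0,1,2,5
  step 13. node 4  ⊔preds=[-6,1]  new=[-6,3]  old=[-6,1]  +wl: 
  step 14. node 0  ⊔preds=[-6,3]  new=[-6,3]  old=[-6,1]  +wl: 3,4
  step 15. node 1  ⊔preds=[-4,3]  new=[-6,5]  old=[-6,3]  +wl: 
  step 16. node 2  ⊔preds=[-6,3]  new=[1,3]  stable
  step 17. node 5  ⊔preds=[-4,3]  new=[-4,3]  old=[-4,1]  +wl: 
  step 18. node 3  ⊔preds=[-6,3]  new=[-4,5]  old=[-4,3]  +wl: 0,1,2,5
  step 19. node 4  ⊔preds=[-6,3]  new=[-6,5]  old=[-6,3]  +wl: 
  step 20. node 0  ⊔preds=[-6,5]  new=[-6,5]  old=[-6,3]  +wl: 3,4
  step 21. node 1  ⊔preds=[-4,5]  new=[-6,6]  old=[-6,5]  +wl: 
  step 22. node 2  ⊔preds=[-6,5]  new=[1,3]  stable
  step 23. node 5  ⊔preds=[-4,5]  new=[-4,5]  old=[-4,3]  +wl: 
  step 24. node 3  ⊔preds=[-6,5]  new=[-4,6]  old=[-4,5]  +wl: 0,1,2,5
  step 25. node 4  ⊔preds=[-6,5]  new=[-6,6]  old=[-6,5]  +wl: 
  step 26. node 0  ⊔preds=[-6,6]  new=[-6,6]  old=[-6,5]  +wl: 3,4
  step 27. node 1  ⊔preds=[-4,6]  new=[-6,6]  stable
  step 28. node 2  ⊔preds=[-6,6]  new=[1,3]  stable
  step 29. node 5  ⊔preds=[-4,6]  new=[-4,6]  old=[-4,5]  +wl: 
  step 30. node 3  ⊔preds=[-6,6]  new=[-4,6]  stable
  step 31. node 4  ⊔preds=[-6,6]  new=[-6,6]  stable

Least fixpoint reached:
  node 0: [-6,6]
  node 1: [-6,6]
  node 2: [1,3]
  node 3: [-4,6]
  node 4: [-6,6]
  node 5: [-4,6]
  node 6: [-3,-1]
  node 7: [-6,-4]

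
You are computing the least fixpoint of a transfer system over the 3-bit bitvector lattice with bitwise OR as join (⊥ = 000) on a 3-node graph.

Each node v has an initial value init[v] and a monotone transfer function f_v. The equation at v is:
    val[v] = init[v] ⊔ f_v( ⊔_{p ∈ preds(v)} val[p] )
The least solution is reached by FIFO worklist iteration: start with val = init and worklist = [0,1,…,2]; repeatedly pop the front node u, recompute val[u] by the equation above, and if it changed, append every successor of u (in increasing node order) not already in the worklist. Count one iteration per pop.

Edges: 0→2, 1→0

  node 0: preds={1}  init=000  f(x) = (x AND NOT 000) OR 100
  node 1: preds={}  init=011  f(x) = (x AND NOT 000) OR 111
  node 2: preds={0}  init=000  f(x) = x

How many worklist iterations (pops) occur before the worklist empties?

4

Iteration log — 4 steps:
  step 1. node 0  ⊔preds=011  new=111  old=000  +wl: 
  step 2. node 1  ⊔preds=000  new=111  old=011  +wl: 0
  step 3. node 2  ⊔preds=111  new=111  old=000  +wl: 
  step 4. node 0  ⊔preds=111  new=111  stable

Least fixpoint reached:
  node 0: 111
  node 1: 111
  node 2: 111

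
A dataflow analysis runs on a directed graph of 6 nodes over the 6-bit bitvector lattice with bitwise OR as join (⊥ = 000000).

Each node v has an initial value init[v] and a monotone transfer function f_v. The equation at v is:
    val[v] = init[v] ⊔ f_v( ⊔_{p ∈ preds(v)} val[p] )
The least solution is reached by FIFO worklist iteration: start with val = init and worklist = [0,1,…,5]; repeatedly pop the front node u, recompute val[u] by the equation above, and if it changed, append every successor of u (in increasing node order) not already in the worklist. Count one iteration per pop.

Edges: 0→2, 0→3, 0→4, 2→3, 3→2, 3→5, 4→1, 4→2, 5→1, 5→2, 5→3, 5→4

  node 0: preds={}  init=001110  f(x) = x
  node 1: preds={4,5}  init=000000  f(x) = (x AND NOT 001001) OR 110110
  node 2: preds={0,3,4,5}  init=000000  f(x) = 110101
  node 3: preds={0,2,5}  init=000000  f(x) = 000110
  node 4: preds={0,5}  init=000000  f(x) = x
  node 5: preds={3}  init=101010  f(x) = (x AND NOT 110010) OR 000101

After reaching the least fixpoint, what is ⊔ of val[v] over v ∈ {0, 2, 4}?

111111

Worklist (12 pops):
  #1 pop 0: in=000000 → 001110 (no change)
  #2 pop 1: in=101010 → 110110 (was 000000); enqueue []
  #3 pop 2: in=101110 → 110101 (was 000000); enqueue []
  #4 pop 3: in=111111 → 000110 (was 000000); enqueue [2]
  #5 pop 4: in=101110 → 101110 (was 000000); enqueue [1]
  #6 pop 5: in=000110 → 101111 (was 101010); enqueue [3,4]
  #7 pop 2: in=101111 → 110101 (no change)
  #8 pop 1: in=101111 → 110110 (no change)
  #9 pop 3: in=111111 → 000110 (no change)
  #10 pop 4: in=101111 → 101111 (was 101110); enqueue [1,2]
  #11 pop 1: in=101111 → 110110 (no change)
  #12 pop 2: in=101111 → 110101 (no change)

Fixpoint:
  val[0] = 001110
  val[1] = 110110
  val[2] = 110101
  val[3] = 000110
  val[4] = 101111
  val[5] = 101111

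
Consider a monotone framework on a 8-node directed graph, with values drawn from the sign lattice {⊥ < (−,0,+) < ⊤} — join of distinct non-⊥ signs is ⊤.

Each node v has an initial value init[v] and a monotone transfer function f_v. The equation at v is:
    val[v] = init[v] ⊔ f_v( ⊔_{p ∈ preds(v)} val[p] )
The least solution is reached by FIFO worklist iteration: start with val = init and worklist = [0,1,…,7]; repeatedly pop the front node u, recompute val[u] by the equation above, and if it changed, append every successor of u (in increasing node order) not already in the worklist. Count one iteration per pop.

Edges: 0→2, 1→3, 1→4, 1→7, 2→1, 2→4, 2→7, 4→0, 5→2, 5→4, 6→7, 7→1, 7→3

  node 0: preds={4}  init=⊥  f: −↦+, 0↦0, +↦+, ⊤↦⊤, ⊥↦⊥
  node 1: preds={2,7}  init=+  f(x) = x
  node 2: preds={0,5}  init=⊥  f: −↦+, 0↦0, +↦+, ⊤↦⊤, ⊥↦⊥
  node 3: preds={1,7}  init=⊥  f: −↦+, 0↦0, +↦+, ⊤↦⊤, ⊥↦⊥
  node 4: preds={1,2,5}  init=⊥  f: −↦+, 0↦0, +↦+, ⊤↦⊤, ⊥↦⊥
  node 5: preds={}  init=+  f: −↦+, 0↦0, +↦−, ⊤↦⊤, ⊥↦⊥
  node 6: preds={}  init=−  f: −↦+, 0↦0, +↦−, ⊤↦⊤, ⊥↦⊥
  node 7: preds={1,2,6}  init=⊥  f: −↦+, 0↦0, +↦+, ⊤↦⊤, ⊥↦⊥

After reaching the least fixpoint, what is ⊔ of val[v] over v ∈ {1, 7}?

Worklist (19 pops):
  #1 pop 0: in=⊥ → ⊥ (no change)
  #2 pop 1: in=⊥ → + (no change)
  #3 pop 2: in=+ → + (was ⊥); enqueue [1]
  #4 pop 3: in=+ → + (was ⊥); enqueue []
  #5 pop 4: in=+ → + (was ⊥); enqueue [0]
  #6 pop 5: in=⊥ → + (no change)
  #7 pop 6: in=⊥ → − (no change)
  #8 pop 7: in=⊤ → ⊤ (was ⊥); enqueue [3]
  #9 pop 1: in=⊤ → ⊤ (was +); enqueue [4,7]
  #10 pop 0: in=+ → + (was ⊥); enqueue [2]
  #11 pop 3: in=⊤ → ⊤ (was +); enqueue []
  #12 pop 4: in=⊤ → ⊤ (was +); enqueue [0]
  #13 pop 7: in=⊤ → ⊤ (no change)
  #14 pop 2: in=+ → + (no change)
  #15 pop 0: in=⊤ → ⊤ (was +); enqueue [2]
  #16 pop 2: in=⊤ → ⊤ (was +); enqueue [1,4,7]
  #17 pop 1: in=⊤ → ⊤ (no change)
  #18 pop 4: in=⊤ → ⊤ (no change)
  #19 pop 7: in=⊤ → ⊤ (no change)

Fixpoint:
  val[0] = ⊤
  val[1] = ⊤
  val[2] = ⊤
  val[3] = ⊤
  val[4] = ⊤
  val[5] = +
  val[6] = −
  val[7] = ⊤

⊤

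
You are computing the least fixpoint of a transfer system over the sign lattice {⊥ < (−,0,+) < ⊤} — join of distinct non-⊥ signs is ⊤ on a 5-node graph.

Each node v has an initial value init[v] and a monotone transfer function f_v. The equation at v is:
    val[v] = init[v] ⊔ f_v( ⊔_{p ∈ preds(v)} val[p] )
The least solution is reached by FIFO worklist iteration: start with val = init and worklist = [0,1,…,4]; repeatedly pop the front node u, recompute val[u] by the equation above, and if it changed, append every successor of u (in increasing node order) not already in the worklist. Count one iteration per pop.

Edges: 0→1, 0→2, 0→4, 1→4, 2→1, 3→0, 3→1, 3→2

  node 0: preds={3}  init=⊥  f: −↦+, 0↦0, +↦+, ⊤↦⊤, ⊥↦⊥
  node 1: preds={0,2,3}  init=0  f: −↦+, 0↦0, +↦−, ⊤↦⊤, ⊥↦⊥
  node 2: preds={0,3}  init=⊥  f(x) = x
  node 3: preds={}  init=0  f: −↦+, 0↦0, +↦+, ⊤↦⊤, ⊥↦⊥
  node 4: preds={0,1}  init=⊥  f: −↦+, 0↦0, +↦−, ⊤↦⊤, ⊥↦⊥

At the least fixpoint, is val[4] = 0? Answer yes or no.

Trace (6 dequeues):
  [1] u=0 | in 0 | out 0 | prev ⊥ | push {}
  [2] u=1 | in 0 | out 0 | ==
  [3] u=2 | in 0 | out 0 | prev ⊥ | push {1}
  [4] u=3 | in ⊥ | out 0 | ==
  [5] u=4 | in 0 | out 0 | prev ⊥ | push {}
  [6] u=1 | in 0 | out 0 | ==

Converged values:
  [0] 0
  [1] 0
  [2] 0
  [3] 0
  [4] 0

yes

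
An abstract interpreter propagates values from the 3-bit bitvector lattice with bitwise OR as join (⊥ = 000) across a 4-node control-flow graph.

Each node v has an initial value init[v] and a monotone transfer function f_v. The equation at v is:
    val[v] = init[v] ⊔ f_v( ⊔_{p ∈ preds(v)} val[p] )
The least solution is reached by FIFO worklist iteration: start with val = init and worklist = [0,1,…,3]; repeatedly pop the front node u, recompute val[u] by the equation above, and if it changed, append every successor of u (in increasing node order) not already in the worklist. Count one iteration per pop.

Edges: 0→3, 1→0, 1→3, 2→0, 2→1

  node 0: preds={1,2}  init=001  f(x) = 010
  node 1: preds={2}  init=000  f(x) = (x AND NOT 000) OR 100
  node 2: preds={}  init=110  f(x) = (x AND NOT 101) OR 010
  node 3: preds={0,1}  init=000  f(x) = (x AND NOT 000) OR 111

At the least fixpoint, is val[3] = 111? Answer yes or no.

Worklist (5 pops):
  #1 pop 0: in=110 → 011 (was 001); enqueue []
  #2 pop 1: in=110 → 110 (was 000); enqueue [0]
  #3 pop 2: in=000 → 110 (no change)
  #4 pop 3: in=111 → 111 (was 000); enqueue []
  #5 pop 0: in=110 → 011 (no change)

Fixpoint:
  val[0] = 011
  val[1] = 110
  val[2] = 110
  val[3] = 111

yes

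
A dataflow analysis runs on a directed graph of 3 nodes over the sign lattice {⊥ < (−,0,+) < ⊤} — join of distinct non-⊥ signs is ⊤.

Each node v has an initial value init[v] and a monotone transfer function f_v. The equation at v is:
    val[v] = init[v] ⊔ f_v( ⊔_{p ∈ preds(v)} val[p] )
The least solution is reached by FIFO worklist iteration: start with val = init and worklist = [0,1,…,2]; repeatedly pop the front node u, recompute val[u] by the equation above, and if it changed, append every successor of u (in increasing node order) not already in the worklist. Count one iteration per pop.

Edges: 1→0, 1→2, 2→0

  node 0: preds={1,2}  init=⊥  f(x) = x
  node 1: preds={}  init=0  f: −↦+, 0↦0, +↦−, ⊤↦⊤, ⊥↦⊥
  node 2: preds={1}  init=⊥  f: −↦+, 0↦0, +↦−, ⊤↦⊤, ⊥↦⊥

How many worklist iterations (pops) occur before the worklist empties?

4

Iteration log — 4 steps:
  step 1. node 0  ⊔preds=0  new=0  old=⊥  +wl: 
  step 2. node 1  ⊔preds=⊥  new=0  stable
  step 3. node 2  ⊔preds=0  new=0  old=⊥  +wl: 0
  step 4. node 0  ⊔preds=0  new=0  stable

Least fixpoint reached:
  node 0: 0
  node 1: 0
  node 2: 0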